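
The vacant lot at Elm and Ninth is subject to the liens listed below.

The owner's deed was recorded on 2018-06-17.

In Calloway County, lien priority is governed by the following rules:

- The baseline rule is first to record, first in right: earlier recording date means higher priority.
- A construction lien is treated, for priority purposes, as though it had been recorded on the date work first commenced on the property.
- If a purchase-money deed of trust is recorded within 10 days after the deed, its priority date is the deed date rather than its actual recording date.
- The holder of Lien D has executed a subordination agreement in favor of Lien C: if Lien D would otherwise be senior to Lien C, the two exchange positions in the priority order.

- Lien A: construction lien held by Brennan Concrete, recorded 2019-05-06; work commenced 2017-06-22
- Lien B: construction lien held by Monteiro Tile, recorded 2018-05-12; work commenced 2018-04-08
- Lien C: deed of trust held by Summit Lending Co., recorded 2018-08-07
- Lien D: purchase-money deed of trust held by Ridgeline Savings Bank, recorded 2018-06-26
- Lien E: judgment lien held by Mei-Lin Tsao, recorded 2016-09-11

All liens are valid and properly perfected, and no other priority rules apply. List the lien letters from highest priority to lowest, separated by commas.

E, A, B, C, D

Effective dates after the stated exceptions: A's effective date is 2017-06-22, when work began; B is treated as recorded 2018-04-08, the work-commencement date; D relates back to the deed date 2018-06-17.
Sorted by effective date: E (2016-09-11), A (2017-06-22), B (2018-04-08), D (2018-06-17), C (2018-08-07).
Because D would otherwise rank above C, the subordination swaps them.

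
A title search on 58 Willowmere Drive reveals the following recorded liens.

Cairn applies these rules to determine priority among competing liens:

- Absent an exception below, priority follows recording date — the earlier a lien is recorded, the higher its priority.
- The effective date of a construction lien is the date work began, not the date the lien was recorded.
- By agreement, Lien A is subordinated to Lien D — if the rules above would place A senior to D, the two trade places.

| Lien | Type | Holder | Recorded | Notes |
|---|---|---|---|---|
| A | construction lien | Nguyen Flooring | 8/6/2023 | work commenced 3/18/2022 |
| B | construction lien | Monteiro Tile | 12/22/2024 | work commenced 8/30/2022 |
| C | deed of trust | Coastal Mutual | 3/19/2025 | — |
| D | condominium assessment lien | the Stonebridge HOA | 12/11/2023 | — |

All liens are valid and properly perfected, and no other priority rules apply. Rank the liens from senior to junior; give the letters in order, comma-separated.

D, B, A, C

Effective dates after the stated exceptions: A is treated as recorded 3/18/2022, the work-commencement date; B's effective date is 8/30/2022, when work began.
Sorted by effective date: A (3/18/2022), B (8/30/2022), D (12/11/2023), C (3/19/2025).
Because A would otherwise rank above D, the subordination swaps them.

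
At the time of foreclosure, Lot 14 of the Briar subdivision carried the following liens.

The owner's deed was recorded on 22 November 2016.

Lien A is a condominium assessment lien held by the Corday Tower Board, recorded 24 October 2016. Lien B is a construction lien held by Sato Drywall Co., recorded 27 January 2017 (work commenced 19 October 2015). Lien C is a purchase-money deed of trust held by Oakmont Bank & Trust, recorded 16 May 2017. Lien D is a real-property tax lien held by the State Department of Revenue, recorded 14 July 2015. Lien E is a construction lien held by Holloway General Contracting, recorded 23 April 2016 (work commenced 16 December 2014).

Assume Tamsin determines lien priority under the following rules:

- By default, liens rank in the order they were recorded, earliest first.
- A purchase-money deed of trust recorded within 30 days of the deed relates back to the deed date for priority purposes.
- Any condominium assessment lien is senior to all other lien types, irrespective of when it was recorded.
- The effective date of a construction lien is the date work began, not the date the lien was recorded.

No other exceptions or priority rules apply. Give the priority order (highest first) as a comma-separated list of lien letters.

First, effective dates: B's effective date is 19 October 2015, when work began; C was recorded 175 days after the deed, outside the 30-day window, so it keeps its recording date; E's effective date is 16 December 2014, when work began.
A, as a condominium assessment lien, has superpriority and ranks first.
Remaining liens by effective date: E (16 December 2014), D (14 July 2015), B (19 October 2015), C (16 May 2017).

A, E, D, B, C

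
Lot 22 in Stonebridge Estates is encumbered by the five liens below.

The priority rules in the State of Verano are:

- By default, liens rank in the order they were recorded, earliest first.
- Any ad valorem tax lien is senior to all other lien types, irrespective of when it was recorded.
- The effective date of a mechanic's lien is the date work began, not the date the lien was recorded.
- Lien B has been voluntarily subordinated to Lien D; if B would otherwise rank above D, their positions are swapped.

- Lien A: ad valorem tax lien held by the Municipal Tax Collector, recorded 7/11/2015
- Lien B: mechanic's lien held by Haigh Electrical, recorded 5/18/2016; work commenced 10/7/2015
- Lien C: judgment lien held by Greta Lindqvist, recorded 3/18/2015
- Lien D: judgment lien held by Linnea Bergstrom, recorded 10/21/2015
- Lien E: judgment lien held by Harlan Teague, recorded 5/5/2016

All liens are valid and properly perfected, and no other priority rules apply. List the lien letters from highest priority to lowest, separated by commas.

A, C, D, B, E

Effective dates after the stated exceptions: B's effective date is 10/7/2015, when work began.
A is an ad valorem tax lien, so it outranks all other liens regardless of date.
Remaining liens by effective date: C (3/18/2015), B (10/7/2015), D (10/21/2015), E (5/5/2016).
The subordination applies — B was senior to D — so B and D swap.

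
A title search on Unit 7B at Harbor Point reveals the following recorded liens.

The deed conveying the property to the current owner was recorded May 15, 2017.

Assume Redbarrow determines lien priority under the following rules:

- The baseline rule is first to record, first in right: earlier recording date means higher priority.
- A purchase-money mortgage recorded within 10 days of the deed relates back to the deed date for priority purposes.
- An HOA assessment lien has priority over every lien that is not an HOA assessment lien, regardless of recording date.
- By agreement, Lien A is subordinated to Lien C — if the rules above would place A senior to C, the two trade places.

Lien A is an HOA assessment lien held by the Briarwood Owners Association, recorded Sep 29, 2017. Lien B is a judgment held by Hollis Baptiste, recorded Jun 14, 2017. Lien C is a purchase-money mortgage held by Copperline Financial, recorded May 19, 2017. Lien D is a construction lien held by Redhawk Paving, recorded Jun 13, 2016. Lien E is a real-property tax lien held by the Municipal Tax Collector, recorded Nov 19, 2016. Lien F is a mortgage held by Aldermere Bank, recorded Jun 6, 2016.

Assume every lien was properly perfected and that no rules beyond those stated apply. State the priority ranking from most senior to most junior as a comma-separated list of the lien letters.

Effective dates: C's effective date is the deed date, May 15, 2017.
A is an HOA assessment lien and takes priority over every other lien.
The other liens, earliest effective date first: F (Jun 6, 2016), D (Jun 13, 2016), E (Nov 19, 2016), C (May 15, 2017), B (Jun 14, 2017).
A is senior to C before the subordination, so the two trade places.

C, F, D, E, A, B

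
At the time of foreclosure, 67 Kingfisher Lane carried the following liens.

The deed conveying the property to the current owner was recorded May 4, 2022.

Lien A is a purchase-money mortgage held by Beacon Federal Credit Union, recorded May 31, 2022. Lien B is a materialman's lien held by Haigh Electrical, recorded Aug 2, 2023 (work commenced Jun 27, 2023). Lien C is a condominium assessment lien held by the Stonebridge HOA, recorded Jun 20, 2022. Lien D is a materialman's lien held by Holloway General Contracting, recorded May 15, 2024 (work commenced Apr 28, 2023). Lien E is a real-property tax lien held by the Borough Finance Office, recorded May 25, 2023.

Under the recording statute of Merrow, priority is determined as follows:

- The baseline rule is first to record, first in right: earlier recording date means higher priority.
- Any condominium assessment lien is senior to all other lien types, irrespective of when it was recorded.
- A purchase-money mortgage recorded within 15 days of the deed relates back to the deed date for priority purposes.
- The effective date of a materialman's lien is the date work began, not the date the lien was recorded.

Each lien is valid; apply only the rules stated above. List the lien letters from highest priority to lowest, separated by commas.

Effective dates: A was recorded 27 days after the deed — beyond 15 days — so no relation-back applies; B is treated as recorded Jun 27, 2023, the work-commencement date; D's effective date is Apr 28, 2023, when work began.
C is a condominium assessment lien, so it outranks all other liens regardless of date.
Ordering the rest by effective date: A (May 31, 2022), D (Apr 28, 2023), E (May 25, 2023), B (Jun 27, 2023).

C, A, D, E, B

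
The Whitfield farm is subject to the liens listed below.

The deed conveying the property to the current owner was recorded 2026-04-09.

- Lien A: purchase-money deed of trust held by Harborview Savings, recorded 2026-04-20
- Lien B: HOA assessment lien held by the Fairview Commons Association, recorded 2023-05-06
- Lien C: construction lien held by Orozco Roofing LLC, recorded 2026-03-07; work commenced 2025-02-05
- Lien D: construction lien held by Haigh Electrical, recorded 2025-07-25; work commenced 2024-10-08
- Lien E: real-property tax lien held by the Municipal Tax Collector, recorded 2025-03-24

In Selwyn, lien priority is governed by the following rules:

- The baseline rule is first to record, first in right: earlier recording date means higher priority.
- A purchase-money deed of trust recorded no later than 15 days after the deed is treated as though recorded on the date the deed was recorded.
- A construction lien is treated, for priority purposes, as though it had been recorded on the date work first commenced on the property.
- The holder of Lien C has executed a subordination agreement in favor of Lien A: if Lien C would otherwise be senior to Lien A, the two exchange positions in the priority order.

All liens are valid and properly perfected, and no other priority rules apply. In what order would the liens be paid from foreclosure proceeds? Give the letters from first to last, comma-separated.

Effective dates: A's effective date is the deed date, 2026-04-09; C's effective date is 2025-02-05, when work began; D is treated as recorded 2024-10-08, the work-commencement date.
Ordering by effective date: B (2023-05-06), D (2024-10-08), C (2025-02-05), E (2025-03-24), A (2026-04-09).
Because C would otherwise rank above A, the subordination swaps them.

B, D, A, E, C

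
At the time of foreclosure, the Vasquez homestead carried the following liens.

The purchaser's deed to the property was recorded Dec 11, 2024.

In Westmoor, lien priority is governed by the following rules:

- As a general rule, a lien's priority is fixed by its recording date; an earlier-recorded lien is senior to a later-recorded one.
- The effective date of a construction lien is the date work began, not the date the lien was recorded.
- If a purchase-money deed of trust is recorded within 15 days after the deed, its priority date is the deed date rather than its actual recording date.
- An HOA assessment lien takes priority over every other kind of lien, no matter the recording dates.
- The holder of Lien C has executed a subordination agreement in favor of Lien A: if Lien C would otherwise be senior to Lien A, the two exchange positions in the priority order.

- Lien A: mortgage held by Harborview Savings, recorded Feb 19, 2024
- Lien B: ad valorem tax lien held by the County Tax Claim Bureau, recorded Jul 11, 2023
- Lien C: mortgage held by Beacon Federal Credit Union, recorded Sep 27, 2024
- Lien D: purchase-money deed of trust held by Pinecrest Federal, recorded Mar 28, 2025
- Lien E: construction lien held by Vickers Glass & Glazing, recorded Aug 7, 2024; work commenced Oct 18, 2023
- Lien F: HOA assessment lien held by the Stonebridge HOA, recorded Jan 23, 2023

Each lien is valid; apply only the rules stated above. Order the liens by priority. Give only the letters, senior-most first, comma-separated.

Effective dates: D was recorded 107 days after the deed, outside the 15-day window, so it keeps its recording date; E's effective date is Oct 18, 2023, when work began.
F, as an HOA assessment lien, has superpriority and ranks first.
Ordering the rest by effective date: B (Jul 11, 2023), E (Oct 18, 2023), A (Feb 19, 2024), C (Sep 27, 2024), D (Mar 28, 2025).
C already ranks below A; the subordination has no effect.

F, B, E, A, C, D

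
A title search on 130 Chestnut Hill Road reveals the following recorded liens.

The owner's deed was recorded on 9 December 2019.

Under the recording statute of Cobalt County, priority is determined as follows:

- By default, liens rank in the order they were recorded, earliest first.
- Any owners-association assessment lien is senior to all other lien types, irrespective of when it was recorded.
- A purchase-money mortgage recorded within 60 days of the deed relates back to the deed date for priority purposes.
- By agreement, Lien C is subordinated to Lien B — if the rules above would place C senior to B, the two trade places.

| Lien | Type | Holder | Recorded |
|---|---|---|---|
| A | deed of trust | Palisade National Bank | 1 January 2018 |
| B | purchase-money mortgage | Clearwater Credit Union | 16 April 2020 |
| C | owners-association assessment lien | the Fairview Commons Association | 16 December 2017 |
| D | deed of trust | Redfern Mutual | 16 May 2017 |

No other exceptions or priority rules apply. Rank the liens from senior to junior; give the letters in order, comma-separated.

B, D, A, C

Effective dates after the stated exceptions: B was recorded 129 days after the deed, outside the 60-day window, so it keeps its recording date.
C is an owners-association assessment lien, so it outranks all other liens regardless of date.
Ordering the rest by effective date: D (16 May 2017), A (1 January 2018), B (16 April 2020).
C would otherwise be senior to B, so under the subordination agreement C and B exchange positions.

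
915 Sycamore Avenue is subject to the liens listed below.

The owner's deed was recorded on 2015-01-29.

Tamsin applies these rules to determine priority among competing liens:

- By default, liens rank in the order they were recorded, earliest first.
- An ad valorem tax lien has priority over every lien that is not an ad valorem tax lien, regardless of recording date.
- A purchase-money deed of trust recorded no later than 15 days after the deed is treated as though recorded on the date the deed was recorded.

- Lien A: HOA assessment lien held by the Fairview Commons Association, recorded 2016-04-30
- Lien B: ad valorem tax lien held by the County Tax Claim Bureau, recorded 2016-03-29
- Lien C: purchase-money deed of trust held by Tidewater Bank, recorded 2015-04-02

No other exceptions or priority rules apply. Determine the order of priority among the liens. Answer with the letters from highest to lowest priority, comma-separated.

First, effective dates: C was recorded 63 days after the deed — beyond 15 days — so no relation-back applies.
B is an ad valorem tax lien, so it outranks all other liens regardless of date.
Ordering the rest by effective date: C (2015-04-02), A (2016-04-30).

B, C, A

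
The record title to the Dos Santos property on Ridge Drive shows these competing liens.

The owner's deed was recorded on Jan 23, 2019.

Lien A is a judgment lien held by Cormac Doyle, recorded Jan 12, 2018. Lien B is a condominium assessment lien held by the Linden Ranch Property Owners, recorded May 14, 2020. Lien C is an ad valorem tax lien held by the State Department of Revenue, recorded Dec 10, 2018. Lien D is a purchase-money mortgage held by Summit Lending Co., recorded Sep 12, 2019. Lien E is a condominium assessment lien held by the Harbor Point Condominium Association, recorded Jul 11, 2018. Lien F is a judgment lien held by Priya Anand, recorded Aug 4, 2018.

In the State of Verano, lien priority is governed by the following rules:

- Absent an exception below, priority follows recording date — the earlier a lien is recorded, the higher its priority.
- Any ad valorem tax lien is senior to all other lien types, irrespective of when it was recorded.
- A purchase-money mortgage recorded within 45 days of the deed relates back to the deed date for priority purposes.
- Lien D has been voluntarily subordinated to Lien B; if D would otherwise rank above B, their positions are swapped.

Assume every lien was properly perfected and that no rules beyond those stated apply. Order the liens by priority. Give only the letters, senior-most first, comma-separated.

C, A, E, F, B, D

First, effective dates: D was recorded 232 days after the deed, outside the 45-day window, so it keeps its recording date.
C is an ad valorem tax lien, so it outranks all other liens regardless of date.
Ordering the rest by effective date: A (Jan 12, 2018), E (Jul 11, 2018), F (Aug 4, 2018), D (Sep 12, 2019), B (May 14, 2020).
D would otherwise be senior to B, so under the subordination agreement D and B exchange positions.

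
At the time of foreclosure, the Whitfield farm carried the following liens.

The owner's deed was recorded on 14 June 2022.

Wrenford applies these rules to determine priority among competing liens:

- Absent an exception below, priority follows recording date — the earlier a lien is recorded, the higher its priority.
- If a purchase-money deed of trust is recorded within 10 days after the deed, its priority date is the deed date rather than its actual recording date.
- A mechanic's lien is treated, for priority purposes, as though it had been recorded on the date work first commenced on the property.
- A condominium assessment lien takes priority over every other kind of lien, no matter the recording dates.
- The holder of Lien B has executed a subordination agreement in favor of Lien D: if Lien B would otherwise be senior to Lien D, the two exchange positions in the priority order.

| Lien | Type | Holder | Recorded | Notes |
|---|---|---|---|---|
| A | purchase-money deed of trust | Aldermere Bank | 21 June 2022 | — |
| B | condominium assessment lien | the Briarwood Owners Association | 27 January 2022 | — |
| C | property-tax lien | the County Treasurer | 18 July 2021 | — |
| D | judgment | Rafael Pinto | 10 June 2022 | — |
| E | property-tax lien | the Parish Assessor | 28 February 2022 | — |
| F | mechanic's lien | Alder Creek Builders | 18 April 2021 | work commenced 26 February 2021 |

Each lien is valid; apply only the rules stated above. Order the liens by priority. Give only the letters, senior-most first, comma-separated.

Adjusting effective dates: A was recorded within the 10-day window, so its effective date is the deed date 14 June 2022; F's effective date is 26 February 2021, when work began.
B is a condominium assessment lien and takes priority over every other lien.
Among the remaining liens, by effective date: F (26 February 2021), C (18 July 2021), E (28 February 2022), D (10 June 2022), A (14 June 2022).
Because B would otherwise rank above D, the subordination swaps them.

D, F, C, E, B, A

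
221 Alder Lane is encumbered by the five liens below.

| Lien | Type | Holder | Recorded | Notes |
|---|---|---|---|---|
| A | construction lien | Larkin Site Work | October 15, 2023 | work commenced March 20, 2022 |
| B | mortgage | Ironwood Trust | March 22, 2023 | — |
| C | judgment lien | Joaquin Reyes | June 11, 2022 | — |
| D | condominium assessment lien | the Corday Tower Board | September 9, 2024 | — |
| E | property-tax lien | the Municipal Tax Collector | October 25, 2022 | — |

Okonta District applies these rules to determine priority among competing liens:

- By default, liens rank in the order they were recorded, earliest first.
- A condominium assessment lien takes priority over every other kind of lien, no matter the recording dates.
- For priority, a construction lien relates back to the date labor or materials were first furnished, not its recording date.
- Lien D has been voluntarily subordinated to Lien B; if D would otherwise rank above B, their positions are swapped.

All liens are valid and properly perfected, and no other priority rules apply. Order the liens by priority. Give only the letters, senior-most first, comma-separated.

Effective dates: A's effective date is March 20, 2022, when work began.
As a condominium assessment lien, D is senior to every other lien.
Remaining liens by effective date: A (March 20, 2022), C (June 11, 2022), E (October 25, 2022), B (March 22, 2023).
The subordination applies — D was senior to B — so D and B swap.

B, A, C, E, D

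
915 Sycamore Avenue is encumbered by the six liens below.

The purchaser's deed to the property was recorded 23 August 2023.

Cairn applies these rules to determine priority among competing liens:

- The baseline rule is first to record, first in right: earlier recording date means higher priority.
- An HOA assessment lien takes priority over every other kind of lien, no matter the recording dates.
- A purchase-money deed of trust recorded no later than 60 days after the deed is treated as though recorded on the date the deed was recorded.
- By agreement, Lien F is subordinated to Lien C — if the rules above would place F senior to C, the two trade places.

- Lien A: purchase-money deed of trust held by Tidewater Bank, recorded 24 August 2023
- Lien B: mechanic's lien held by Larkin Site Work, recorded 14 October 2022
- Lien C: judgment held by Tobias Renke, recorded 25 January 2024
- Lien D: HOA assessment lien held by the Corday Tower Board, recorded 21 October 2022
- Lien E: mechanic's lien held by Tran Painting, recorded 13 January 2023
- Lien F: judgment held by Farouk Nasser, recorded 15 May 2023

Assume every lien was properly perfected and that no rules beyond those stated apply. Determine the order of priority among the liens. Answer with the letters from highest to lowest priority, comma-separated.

D, B, E, C, A, F

First, effective dates: A's effective date is the deed date, 23 August 2023.
As an HOA assessment lien, D is senior to every other lien.
Remaining liens by effective date: B (14 October 2022), E (13 January 2023), F (15 May 2023), A (23 August 2023), C (25 January 2024).
The subordination applies — F was senior to C — so F and C swap.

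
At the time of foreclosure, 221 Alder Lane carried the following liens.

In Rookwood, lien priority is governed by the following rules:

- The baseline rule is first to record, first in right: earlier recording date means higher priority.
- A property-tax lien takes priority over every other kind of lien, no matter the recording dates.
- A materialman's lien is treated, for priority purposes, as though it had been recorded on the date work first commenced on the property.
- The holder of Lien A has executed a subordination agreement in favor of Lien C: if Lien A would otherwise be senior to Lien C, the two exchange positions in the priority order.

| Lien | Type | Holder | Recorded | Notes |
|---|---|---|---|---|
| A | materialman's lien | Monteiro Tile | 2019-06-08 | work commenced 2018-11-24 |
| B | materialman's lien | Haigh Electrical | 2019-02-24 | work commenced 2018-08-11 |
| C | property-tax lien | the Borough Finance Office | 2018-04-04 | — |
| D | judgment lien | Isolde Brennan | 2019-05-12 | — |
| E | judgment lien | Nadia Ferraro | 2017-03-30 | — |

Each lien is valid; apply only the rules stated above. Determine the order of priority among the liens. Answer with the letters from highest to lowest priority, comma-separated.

Effective dates: A relates back to 2018-11-24 (work commenced); B's effective date is 2018-08-11, when work began.
C, as a property-tax lien, has superpriority and ranks first.
The other liens, earliest effective date first: E (2017-03-30), B (2018-08-11), A (2018-11-24), D (2019-05-12).
A is already junior to C, so the subordination agreement changes nothing.

C, E, B, A, D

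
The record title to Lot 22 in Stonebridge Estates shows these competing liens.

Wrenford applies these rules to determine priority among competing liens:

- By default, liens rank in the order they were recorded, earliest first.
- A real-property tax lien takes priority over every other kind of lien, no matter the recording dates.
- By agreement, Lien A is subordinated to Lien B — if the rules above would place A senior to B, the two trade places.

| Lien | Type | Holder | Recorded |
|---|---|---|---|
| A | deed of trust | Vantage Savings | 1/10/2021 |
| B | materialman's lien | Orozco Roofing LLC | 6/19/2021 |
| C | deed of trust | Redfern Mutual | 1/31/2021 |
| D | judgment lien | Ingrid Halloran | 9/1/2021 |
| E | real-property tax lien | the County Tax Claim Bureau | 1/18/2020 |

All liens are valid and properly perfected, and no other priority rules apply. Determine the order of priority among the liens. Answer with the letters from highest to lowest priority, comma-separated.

E is a real-property tax lien, so it outranks all other liens regardless of date.
The other liens, earliest effective date first: A (1/10/2021), C (1/31/2021), B (6/19/2021), D (9/1/2021).
A would otherwise be senior to B, so under the subordination agreement A and B exchange positions.

E, B, C, A, D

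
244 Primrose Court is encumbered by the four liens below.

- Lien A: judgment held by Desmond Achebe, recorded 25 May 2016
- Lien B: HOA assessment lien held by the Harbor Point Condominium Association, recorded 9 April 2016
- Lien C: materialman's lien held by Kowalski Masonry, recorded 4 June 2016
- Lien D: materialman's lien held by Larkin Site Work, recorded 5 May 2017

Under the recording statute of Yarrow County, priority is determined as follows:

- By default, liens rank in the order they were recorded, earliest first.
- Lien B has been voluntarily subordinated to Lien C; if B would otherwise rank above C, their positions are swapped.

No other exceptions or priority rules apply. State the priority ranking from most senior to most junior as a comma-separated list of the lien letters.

C, A, B, D

Ordering by effective date: B (9 April 2016), A (25 May 2016), C (4 June 2016), D (5 May 2017).
Because B would otherwise rank above C, the subordination swaps them.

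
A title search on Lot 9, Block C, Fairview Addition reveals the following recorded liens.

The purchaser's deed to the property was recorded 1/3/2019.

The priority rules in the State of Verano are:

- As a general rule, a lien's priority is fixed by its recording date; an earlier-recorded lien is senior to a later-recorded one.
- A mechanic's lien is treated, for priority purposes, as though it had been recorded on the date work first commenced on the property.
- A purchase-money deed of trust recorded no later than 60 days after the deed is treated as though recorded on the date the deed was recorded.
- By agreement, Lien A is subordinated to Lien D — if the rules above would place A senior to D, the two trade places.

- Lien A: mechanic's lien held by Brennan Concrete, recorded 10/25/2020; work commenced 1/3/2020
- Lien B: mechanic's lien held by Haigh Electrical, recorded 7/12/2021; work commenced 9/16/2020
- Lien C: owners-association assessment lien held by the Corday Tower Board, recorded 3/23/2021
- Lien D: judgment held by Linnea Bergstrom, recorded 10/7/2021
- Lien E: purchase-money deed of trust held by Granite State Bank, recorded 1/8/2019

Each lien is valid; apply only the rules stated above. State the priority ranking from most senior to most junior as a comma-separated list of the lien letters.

Effective dates: A relates back to 1/3/2020 (work commenced); B relates back to 9/16/2020 (work commenced); E was recorded within the 60-day window, so its effective date is the deed date 1/3/2019.
Ordering by effective date: E (1/3/2019), A (1/3/2020), B (9/16/2020), C (3/23/2021), D (10/7/2021).
Because A would otherwise rank above D, the subordination swaps them.

E, D, B, C, A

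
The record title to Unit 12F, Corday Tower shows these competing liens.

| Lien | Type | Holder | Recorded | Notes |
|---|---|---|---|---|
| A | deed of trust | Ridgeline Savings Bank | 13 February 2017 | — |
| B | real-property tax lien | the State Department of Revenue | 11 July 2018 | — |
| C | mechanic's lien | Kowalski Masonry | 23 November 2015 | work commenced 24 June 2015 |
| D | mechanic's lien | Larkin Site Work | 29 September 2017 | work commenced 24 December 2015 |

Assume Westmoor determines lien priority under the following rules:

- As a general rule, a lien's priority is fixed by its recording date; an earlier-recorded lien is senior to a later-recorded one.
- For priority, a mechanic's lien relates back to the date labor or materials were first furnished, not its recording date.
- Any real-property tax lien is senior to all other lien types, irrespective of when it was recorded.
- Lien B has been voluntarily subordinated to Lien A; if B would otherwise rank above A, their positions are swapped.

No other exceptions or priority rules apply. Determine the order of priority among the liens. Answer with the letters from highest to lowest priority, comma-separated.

Effective dates: C is treated as recorded 24 June 2015, the work-commencement date; D's effective date is 24 December 2015, when work began.
B is a real-property tax lien, so it outranks all other liens regardless of date.
Ordering the rest by effective date: C (24 June 2015), D (24 December 2015), A (13 February 2017).
Because B would otherwise rank above A, the subordination swaps them.

A, C, D, B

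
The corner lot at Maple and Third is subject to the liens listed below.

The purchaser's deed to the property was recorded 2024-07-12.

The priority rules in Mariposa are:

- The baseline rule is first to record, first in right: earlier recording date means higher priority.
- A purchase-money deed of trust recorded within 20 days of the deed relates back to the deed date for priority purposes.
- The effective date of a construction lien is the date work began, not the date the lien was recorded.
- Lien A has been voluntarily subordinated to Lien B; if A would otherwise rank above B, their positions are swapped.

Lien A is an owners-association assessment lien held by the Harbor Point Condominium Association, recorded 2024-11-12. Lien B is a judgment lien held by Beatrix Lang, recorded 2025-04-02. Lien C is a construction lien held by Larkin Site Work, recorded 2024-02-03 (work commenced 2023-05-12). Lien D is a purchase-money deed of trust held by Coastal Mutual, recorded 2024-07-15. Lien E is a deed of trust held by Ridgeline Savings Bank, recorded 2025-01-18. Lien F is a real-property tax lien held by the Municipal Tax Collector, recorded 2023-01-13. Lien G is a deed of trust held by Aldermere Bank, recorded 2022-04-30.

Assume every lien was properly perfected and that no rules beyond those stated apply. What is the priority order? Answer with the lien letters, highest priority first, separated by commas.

Effective dates after the stated exceptions: C relates back to 2023-05-12 (work commenced); D relates back to the deed date 2024-07-12.
Sorted by effective date: G (2022-04-30), F (2023-01-13), C (2023-05-12), D (2024-07-12), A (2024-11-12), E (2025-01-18), B (2025-04-02).
A would otherwise be senior to B, so under the subordination agreement A and B exchange positions.

G, F, C, D, B, E, A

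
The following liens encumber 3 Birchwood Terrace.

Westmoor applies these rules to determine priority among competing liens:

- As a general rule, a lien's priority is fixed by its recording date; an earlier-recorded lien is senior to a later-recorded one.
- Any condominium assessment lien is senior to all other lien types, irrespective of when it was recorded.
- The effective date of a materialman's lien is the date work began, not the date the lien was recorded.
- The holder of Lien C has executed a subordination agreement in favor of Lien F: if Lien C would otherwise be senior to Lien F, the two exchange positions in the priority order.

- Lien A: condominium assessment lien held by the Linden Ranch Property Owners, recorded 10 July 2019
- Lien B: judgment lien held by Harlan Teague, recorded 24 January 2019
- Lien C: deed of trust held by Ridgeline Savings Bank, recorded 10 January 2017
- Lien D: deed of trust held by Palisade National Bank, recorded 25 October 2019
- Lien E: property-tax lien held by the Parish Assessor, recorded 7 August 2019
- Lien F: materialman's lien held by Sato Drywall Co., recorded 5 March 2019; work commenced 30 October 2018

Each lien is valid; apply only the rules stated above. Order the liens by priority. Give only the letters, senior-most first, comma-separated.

First, effective dates: F is treated as recorded 30 October 2018, the work-commencement date.
As a condominium assessment lien, A is senior to every other lien.
Remaining liens by effective date: C (10 January 2017), F (30 October 2018), B (24 January 2019), E (7 August 2019), D (25 October 2019).
C would otherwise be senior to F, so under the subordination agreement C and F exchange positions.

A, F, C, B, E, D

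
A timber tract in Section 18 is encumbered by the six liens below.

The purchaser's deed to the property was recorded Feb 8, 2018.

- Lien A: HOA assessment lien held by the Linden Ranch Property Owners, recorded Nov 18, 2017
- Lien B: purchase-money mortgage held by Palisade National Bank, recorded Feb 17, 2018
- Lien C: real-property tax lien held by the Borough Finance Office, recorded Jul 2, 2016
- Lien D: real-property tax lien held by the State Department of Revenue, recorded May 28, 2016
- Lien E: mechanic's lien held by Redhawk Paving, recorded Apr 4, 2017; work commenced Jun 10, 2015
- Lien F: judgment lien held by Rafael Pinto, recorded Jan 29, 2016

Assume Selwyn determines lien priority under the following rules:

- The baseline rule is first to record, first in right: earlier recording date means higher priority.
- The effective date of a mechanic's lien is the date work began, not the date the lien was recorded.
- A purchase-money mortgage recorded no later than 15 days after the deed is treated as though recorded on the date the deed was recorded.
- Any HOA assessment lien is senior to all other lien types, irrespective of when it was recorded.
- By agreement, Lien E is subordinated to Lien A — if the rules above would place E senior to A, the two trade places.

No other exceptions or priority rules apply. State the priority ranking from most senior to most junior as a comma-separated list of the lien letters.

A, E, F, D, C, B

Adjusting effective dates: B's effective date is the deed date, Feb 8, 2018; E's effective date is Jun 10, 2015, when work began.
As an HOA assessment lien, A is senior to every other lien.
Remaining liens by effective date: E (Jun 10, 2015), F (Jan 29, 2016), D (May 28, 2016), C (Jul 2, 2016), B (Feb 8, 2018).
Since E is not senior to A, the subordination leaves the order unchanged.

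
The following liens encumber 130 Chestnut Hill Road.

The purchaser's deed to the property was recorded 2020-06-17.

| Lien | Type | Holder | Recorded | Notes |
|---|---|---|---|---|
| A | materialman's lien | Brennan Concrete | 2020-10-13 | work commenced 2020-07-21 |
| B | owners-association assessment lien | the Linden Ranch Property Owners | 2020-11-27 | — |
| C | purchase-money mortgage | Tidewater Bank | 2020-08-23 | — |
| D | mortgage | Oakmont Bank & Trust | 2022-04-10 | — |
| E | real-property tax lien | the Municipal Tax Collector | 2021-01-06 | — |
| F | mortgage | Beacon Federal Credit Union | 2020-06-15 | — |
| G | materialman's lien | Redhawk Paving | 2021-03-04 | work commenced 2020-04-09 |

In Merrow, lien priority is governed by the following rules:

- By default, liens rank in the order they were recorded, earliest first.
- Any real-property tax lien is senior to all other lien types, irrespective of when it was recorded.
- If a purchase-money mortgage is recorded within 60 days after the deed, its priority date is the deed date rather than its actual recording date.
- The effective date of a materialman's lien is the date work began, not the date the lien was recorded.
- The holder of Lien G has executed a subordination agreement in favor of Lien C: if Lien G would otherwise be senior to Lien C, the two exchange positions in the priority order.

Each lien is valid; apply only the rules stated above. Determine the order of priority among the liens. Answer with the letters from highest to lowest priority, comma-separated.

Effective dates: A is treated as recorded 2020-07-21, the work-commencement date; C was recorded 67 days after the deed, outside the 60-day window, so it keeps its recording date; G relates back to 2020-04-09 (work commenced).
E is a real-property tax lien and takes priority over every other lien.
The other liens, earliest effective date first: G (2020-04-09), F (2020-06-15), A (2020-07-21), C (2020-08-23), B (2020-11-27), D (2022-04-10).
The subordination applies — G was senior to C — so G and C swap.

E, C, F, A, G, B, D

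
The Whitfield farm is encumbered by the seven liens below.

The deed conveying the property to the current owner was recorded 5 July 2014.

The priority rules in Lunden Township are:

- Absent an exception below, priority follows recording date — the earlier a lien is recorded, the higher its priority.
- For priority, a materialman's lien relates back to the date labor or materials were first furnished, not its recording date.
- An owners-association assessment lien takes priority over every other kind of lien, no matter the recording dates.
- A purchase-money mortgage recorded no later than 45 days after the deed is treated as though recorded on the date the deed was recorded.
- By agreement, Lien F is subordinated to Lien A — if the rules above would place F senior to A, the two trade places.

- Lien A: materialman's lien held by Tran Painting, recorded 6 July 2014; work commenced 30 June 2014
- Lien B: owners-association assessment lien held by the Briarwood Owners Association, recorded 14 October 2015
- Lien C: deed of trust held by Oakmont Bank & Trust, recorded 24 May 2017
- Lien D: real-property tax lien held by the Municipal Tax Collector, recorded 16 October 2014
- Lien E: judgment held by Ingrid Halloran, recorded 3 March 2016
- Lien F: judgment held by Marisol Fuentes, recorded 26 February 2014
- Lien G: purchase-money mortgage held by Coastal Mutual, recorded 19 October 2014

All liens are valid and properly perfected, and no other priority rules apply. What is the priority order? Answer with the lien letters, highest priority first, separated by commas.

Effective dates after the stated exceptions: A is treated as recorded 30 June 2014, the work-commencement date; G missed the 45-day window (106 days after the deed), so its recording date stands.
B is an owners-association assessment lien, so it outranks all other liens regardless of date.
Remaining liens by effective date: F (26 February 2014), A (30 June 2014), D (16 October 2014), G (19 October 2014), E (3 March 2016), C (24 May 2017).
Because F would otherwise rank above A, the subordination swaps them.

B, A, F, D, G, E, C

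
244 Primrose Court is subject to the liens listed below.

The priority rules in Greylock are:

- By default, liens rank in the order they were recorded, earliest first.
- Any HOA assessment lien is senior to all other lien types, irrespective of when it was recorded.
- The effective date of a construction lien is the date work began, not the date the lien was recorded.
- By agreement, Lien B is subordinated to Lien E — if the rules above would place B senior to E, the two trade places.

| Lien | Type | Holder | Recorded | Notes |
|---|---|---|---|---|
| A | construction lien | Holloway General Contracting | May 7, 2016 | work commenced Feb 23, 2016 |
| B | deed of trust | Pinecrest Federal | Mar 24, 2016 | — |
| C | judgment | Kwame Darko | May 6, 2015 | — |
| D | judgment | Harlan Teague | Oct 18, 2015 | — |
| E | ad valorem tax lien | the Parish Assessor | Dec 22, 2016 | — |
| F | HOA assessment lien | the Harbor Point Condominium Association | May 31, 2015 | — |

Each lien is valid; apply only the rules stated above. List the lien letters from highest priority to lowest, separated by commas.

F, C, D, A, E, B

Effective dates after the stated exceptions: A relates back to Feb 23, 2016 (work commenced).
As an HOA assessment lien, F is senior to every other lien.
Remaining liens by effective date: C (May 6, 2015), D (Oct 18, 2015), A (Feb 23, 2016), B (Mar 24, 2016), E (Dec 22, 2016).
B is senior to E before the subordination, so the two trade places.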